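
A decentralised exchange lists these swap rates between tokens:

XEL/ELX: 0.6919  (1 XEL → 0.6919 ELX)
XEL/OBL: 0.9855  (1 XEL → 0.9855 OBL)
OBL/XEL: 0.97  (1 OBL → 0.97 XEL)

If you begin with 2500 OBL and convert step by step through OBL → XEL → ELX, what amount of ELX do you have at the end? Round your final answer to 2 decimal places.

1677.86

2500 OBL × 0.97 = 2425 XEL
2425 XEL × 0.6919 = 1677.8575 ELX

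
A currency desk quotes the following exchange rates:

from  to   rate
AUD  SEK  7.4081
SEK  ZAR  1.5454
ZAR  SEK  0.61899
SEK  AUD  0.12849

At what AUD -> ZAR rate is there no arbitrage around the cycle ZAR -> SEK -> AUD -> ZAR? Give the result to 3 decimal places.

12.573

Known legs of the cycle: 0.61899 × 0.12849 = 0.0795340251
For no arbitrage the full-cycle product must be 1, so the missing rate is 1 / 0.0795340251 ≈ 12.57324.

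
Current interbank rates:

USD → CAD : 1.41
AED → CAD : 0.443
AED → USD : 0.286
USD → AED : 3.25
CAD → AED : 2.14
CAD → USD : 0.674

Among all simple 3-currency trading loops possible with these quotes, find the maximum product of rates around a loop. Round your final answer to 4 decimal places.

CAD→USD→AED→CAD: 0.674 × 3.25 × 0.443 = 0.97039
CAD→AED→USD→CAD: 2.14 × 0.286 × 1.41 = 0.86298
Maximum is CAD→USD→AED→CAD at 0.9704; no arbitrage — every cycle loses value.

0.9704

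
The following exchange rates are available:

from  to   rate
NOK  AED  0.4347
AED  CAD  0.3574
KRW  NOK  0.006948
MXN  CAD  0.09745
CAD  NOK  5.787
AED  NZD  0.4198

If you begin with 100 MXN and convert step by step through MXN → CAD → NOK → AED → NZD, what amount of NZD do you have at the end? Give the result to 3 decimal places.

100 MXN × 0.09745 = 9.745 CAD
9.745 CAD × 5.787 = 56.394315 NOK
56.394315 NOK × 0.4347 = 24.5146087305 AED
24.5146087305 AED × 0.4198 = 10.2912327450639 NZD

10.291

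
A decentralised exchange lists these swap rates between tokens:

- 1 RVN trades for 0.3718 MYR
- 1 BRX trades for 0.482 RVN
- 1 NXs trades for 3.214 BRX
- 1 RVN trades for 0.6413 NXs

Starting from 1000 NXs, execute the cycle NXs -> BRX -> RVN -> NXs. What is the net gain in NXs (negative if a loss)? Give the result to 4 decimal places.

-6.5314

1000 NXs × 3.214 = 3214 BRX
3214 BRX × 0.482 = 1549.148 RVN
1549.148 RVN × 0.6413 = 993.4686124 NXs
Net change: 993.4686124 − 1000 = -6.5313876 NXs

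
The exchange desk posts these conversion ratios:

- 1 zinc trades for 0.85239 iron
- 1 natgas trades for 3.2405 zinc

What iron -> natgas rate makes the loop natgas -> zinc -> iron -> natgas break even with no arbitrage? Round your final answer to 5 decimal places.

Known legs of the cycle: 3.2405 × 0.85239 = 2.762169795
For no arbitrage the full-cycle product must be 1, so the missing rate is 1 / 2.762169795 ≈ 0.3620342.

0.36203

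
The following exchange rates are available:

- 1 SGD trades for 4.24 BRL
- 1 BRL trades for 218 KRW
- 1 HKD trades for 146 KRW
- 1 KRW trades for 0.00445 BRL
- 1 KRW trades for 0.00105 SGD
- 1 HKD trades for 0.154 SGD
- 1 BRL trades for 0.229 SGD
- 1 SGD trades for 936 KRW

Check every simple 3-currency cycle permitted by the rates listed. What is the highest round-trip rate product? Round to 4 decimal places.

0.9705

SGD→BRL→KRW→SGD: 4.24 × 218 × 0.00105 = 0.97054
SGD→KRW→BRL→SGD: 936 × 0.00445 × 0.229 = 0.95383
Maximum is SGD→BRL→KRW→SGD at 0.9705; no arbitrage — every cycle loses value.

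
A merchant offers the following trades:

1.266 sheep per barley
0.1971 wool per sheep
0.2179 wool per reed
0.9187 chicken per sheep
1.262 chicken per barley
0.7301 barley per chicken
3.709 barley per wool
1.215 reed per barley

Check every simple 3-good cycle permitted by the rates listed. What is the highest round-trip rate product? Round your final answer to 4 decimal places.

barley→reed→wool→barley: 1.215 × 0.2179 × 3.709 = 0.98195
barley→sheep→wool→barley: 1.266 × 0.1971 × 3.709 = 0.92550
barley→sheep→chicken→barley: 1.266 × 0.9187 × 0.7301 = 0.84916
Maximum is barley→reed→wool→barley at 0.9820; no arbitrage — every cycle loses value.

0.9820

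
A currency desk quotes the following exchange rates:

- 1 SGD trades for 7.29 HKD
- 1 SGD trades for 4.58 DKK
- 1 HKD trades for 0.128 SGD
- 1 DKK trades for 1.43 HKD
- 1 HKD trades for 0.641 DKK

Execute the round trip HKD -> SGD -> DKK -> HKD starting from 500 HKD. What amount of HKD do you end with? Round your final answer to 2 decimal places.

500 HKD × 0.128 = 64 SGD
64 SGD × 4.58 = 293.12 DKK
293.12 DKK × 1.43 = 419.1616 HKD

419.16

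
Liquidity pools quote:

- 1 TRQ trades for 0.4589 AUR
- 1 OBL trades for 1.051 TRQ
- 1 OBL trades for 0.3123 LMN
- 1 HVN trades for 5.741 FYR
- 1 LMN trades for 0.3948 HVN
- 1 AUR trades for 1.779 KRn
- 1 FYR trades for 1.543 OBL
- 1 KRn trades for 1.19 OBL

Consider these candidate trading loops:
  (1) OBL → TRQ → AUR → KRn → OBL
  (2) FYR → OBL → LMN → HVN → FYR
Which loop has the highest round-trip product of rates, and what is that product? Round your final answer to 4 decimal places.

1.0922

(1) 1.051 × 0.4589 × 1.779 × 1.19 = 1.02104
(2) 1.543 × 0.3123 × 0.3948 × 5.741 = 1.09220
Highest is cycle (2) at 1.0922 (>1, arbitrage).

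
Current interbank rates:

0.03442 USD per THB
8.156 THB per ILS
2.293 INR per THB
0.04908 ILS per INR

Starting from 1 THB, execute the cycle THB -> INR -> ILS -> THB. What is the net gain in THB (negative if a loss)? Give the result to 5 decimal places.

1 THB × 2.293 = 2.293 INR
2.293 INR × 0.04908 = 0.11254044 ILS
0.11254044 ILS × 8.156 = 0.91787982864 THB
Net change: 0.91787982864 − 1 = -0.08212017136 THB

-0.08212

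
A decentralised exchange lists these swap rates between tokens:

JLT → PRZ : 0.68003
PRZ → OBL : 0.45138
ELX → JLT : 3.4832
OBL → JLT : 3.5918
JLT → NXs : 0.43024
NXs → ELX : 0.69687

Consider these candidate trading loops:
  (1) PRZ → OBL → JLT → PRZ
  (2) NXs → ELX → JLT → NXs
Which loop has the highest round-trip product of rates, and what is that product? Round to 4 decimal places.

1.1025

(1) 0.45138 × 3.5918 × 0.68003 = 1.10251
(2) 0.69687 × 3.4832 × 0.43024 = 1.04434
Highest is cycle (1) at 1.1025 (>1, arbitrage).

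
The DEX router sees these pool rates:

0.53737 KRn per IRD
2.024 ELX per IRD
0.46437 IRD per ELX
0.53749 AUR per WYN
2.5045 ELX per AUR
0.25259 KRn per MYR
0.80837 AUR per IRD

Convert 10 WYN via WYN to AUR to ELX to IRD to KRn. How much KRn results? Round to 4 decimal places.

3.3591

10 WYN × 0.53749 = 5.3749 AUR
5.3749 AUR × 2.5045 = 13.46143705 ELX
13.46143705 ELX × 0.46437 = 6.2510875229085 IRD
6.2510875229085 IRD × 0.53737 = 3.359146902185340645 KRn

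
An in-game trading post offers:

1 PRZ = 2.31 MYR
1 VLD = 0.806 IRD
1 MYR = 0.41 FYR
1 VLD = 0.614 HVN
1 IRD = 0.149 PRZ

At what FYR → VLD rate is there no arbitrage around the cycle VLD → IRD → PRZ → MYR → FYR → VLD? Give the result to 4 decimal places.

Known legs of the cycle: 0.806 × 0.149 × 2.31 × 0.41 = 0.1137410274
For no arbitrage the full-cycle product must be 1, so the missing rate is 1 / 0.1137410274 ≈ 8.791902.

8.7919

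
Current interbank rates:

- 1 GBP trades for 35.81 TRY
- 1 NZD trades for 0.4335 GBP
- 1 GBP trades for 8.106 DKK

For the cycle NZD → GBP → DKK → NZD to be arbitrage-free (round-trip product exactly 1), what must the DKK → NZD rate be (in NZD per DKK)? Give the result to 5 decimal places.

0.28458

Known legs of the cycle: 0.4335 × 8.106 = 3.513951
For no arbitrage the full-cycle product must be 1, so the missing rate is 1 / 3.513951 ≈ 0.2845800.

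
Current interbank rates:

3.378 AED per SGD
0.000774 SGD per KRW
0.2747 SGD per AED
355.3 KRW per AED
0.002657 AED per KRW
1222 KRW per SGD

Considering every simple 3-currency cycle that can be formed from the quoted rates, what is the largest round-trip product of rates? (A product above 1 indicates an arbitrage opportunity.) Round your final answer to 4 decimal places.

0.9290

SGD→AED→KRW→SGD: 3.378 × 355.3 × 0.000774 = 0.92896
SGD→KRW→AED→SGD: 1222 × 0.002657 × 0.2747 = 0.89191
Maximum is SGD→AED→KRW→SGD at 0.9290; no arbitrage — every cycle loses value.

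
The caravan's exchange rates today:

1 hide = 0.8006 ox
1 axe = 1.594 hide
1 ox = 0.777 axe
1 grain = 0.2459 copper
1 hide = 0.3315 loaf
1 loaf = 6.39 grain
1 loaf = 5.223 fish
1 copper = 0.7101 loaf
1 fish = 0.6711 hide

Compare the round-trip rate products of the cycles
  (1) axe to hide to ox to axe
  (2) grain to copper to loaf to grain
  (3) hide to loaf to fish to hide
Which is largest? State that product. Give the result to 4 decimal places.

1.1620

(1) 1.594 × 0.8006 × 0.777 = 0.99157
(2) 0.2459 × 0.7101 × 6.39 = 1.11578
(3) 0.3315 × 5.223 × 0.6711 = 1.16196
Highest is cycle (3) at 1.1620 (>1, arbitrage).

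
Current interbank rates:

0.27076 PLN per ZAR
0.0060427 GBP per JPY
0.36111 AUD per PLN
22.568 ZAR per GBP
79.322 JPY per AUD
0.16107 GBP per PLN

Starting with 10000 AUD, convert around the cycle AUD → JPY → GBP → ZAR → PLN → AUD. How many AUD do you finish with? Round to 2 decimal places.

10576.50

10000 AUD × 79.322 = 793220 JPY
793220 JPY × 0.0060427 = 4793.190494 GBP
4793.190494 GBP × 22.568 = 108172.723068592 ZAR
108172.723068592 ZAR × 0.27076 = 29288.84649805196992 PLN
29288.84649805196992 PLN × 0.36111 = 10576.4953589115468578112 AUD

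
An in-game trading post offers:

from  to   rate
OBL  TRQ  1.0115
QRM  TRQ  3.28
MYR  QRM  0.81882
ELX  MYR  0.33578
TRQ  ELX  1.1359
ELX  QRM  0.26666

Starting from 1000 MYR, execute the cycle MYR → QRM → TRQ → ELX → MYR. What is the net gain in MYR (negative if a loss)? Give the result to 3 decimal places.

1000 MYR × 0.81882 = 818.82 QRM
818.82 QRM × 3.28 = 2685.7296 TRQ
2685.7296 TRQ × 1.1359 = 3050.72025264 ELX
3050.72025264 ELX × 0.33578 = 1024.3708464314592 MYR
Net change: 1024.3708464314592 − 1000 = 24.3708464314592 MYR

24.371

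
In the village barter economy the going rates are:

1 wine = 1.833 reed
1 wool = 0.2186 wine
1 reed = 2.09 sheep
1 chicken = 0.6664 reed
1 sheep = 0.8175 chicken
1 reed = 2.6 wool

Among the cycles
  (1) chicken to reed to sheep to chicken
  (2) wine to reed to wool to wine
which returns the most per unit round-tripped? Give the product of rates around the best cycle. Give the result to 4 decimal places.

1.1386

(1) 0.6664 × 2.09 × 0.8175 = 1.13859
(2) 1.833 × 2.6 × 0.2186 = 1.04180
Highest is cycle (1) at 1.1386 (>1, arbitrage).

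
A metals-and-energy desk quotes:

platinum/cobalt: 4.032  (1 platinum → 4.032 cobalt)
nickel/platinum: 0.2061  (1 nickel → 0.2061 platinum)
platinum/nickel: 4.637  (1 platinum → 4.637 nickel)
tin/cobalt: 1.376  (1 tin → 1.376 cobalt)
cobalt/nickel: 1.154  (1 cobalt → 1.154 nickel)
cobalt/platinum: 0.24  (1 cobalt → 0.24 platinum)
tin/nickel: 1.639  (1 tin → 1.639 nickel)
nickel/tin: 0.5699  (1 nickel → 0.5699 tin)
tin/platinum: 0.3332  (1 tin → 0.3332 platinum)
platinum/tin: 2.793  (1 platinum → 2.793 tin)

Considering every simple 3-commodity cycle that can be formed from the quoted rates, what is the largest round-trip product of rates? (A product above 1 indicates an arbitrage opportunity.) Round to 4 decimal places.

0.9590

platinum→cobalt→nickel→platinum: 4.032 × 1.154 × 0.2061 = 0.95897
platinum→tin→nickel→platinum: 2.793 × 1.639 × 0.2061 = 0.94347
platinum→tin→cobalt→platinum: 2.793 × 1.376 × 0.24 = 0.92236
nickel→tin→cobalt→nickel: 0.5699 × 1.376 × 1.154 = 0.90495
platinum→nickel→tin→platinum: 4.637 × 0.5699 × 0.3332 = 0.88052
Maximum is platinum→cobalt→nickel→platinum at 0.9590; no arbitrage — every cycle loses value.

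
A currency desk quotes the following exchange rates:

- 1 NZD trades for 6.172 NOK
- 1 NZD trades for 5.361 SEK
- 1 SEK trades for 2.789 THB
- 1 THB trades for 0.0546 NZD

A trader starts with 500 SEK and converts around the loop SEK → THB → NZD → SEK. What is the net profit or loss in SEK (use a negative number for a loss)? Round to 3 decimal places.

500 SEK × 2.789 = 1394.5 THB
1394.5 THB × 0.0546 = 76.1397 NZD
76.1397 NZD × 5.361 = 408.1849317 SEK
Net change: 408.1849317 − 500 = -91.8150683 SEK

-91.815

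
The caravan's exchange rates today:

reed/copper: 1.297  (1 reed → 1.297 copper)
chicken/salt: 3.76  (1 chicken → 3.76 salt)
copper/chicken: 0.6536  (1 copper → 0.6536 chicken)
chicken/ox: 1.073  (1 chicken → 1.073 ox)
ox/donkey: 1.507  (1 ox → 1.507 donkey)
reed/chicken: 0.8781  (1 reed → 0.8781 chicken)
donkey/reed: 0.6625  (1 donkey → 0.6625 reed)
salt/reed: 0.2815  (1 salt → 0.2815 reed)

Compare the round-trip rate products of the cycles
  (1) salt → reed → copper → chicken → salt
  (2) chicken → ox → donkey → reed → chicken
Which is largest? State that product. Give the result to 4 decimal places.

0.9407

(1) 0.2815 × 1.297 × 0.6536 × 3.76 = 0.89726
(2) 1.073 × 1.507 × 0.6625 × 0.8781 = 0.94068
Highest is cycle (2) at 0.9407 (≤1, no arbitrage).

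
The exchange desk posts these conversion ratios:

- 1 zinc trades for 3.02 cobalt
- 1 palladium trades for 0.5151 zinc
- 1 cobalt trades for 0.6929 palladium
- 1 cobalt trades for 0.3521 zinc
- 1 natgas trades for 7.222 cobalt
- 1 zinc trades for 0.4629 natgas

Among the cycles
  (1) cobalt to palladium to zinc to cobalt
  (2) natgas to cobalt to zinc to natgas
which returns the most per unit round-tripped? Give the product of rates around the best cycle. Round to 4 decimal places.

(1) 0.6929 × 0.5151 × 3.02 = 1.07788
(2) 7.222 × 0.3521 × 0.4629 = 1.17709
Highest is cycle (2) at 1.1771 (>1, arbitrage).

1.1771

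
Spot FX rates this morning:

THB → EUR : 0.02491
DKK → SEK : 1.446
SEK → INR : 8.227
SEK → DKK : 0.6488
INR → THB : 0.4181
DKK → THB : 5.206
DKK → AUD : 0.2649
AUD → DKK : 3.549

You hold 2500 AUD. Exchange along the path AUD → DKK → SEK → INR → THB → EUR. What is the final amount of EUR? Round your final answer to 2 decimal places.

1099.28

2500 AUD × 3.549 = 8872.5 DKK
8872.5 DKK × 1.446 = 12829.635 SEK
12829.635 SEK × 8.227 = 105549.407145 INR
105549.407145 INR × 0.4181 = 44130.2071273245 THB
44130.2071273245 THB × 0.02491 = 1099.283459541653295 EUR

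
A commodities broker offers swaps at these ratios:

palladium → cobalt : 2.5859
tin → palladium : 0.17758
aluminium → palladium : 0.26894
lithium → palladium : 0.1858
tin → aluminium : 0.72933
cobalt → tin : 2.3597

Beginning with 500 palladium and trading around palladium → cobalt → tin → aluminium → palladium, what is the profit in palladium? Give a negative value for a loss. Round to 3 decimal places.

98.436

500 palladium × 2.5859 = 1292.95 cobalt
1292.95 cobalt × 2.3597 = 3050.974115 tin
3050.974115 tin × 0.72933 = 2225.16695129295 aluminium
2225.16695129295 aluminium × 0.26894 = 598.436399880725973 palladium
Net change: 598.436399880725973 − 500 = 98.436399880725973 palladium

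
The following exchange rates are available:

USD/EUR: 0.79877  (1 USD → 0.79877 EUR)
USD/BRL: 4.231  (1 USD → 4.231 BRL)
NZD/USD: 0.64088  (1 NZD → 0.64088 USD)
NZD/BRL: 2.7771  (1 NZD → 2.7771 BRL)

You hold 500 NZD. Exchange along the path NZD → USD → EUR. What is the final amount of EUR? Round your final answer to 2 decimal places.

255.96

500 NZD × 0.64088 = 320.44 USD
320.44 USD × 0.79877 = 255.9578588 EUR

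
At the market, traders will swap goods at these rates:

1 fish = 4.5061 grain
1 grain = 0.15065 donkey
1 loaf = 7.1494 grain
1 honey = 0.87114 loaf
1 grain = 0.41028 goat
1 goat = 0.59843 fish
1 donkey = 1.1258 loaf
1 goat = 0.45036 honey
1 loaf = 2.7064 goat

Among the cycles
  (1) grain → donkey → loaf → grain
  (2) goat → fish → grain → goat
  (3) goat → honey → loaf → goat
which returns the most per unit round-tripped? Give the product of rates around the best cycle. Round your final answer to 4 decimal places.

(1) 0.15065 × 1.1258 × 7.1494 = 1.21255
(2) 0.59843 × 4.5061 × 0.41028 = 1.10636
(3) 0.45036 × 0.87114 × 2.7064 = 1.06179
Highest is cycle (1) at 1.2126 (>1, arbitrage).

1.2126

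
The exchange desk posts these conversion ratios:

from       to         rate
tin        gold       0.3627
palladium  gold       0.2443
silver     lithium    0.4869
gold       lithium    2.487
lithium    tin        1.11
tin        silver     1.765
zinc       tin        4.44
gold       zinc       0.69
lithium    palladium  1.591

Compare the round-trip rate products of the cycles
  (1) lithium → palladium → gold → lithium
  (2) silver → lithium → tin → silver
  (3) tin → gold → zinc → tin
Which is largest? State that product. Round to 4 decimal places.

(1) 1.591 × 0.2443 × 2.487 = 0.96665
(2) 0.4869 × 1.11 × 1.765 = 0.95391
(3) 0.3627 × 0.69 × 4.44 = 1.11117
Highest is cycle (3) at 1.1112 (>1, arbitrage).

1.1112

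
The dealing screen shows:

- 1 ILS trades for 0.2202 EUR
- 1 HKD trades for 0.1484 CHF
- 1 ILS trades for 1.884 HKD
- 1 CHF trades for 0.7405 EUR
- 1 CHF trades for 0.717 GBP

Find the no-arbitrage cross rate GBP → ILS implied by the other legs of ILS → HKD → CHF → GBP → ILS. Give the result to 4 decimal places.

Known legs of the cycle: 1.884 × 0.1484 × 0.717 = 0.2004628752
For no arbitrage the full-cycle product must be 1, so the missing rate is 1 / 0.2004628752 ≈ 4.988455.

4.9885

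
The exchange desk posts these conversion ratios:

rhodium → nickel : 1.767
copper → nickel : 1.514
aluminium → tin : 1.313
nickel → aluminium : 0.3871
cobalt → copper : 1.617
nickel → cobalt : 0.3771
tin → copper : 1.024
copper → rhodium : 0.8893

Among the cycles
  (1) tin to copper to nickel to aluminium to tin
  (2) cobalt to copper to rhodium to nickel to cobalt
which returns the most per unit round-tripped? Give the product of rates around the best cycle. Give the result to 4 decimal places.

(1) 1.024 × 1.514 × 0.3871 × 1.313 = 0.78798
(2) 1.617 × 0.8893 × 1.767 × 0.3771 = 0.95819
Highest is cycle (2) at 0.9582 (≤1, no arbitrage).

0.9582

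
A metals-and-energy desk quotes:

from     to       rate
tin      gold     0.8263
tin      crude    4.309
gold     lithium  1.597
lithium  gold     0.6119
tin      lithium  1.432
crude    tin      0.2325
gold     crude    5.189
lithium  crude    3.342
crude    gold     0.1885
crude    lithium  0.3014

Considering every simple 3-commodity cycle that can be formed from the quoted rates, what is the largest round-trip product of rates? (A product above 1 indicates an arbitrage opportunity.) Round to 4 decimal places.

1.1127

crude→tin→lithium→crude: 0.2325 × 1.432 × 3.342 = 1.11269
gold→lithium→crude→gold: 1.597 × 3.342 × 0.1885 = 1.00606
gold→crude→tin→gold: 5.189 × 0.2325 × 0.8263 = 0.99688
gold→crude→lithium→gold: 5.189 × 0.3014 × 0.6119 = 0.95699
Maximum is crude→tin→lithium→crude at 1.1127; arbitrage exists.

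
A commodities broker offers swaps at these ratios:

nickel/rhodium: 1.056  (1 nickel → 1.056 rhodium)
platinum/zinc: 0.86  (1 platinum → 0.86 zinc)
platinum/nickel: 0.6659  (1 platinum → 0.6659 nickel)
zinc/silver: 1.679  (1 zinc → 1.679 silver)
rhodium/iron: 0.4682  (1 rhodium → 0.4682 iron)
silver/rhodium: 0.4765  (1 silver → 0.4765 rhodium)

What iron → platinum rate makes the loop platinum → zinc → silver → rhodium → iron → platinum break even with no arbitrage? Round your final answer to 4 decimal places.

3.1042

Known legs of the cycle: 0.86 × 1.679 × 0.4765 × 0.4682 = 0.322139115362
For no arbitrage the full-cycle product must be 1, so the missing rate is 1 / 0.322139115362 ≈ 3.104249.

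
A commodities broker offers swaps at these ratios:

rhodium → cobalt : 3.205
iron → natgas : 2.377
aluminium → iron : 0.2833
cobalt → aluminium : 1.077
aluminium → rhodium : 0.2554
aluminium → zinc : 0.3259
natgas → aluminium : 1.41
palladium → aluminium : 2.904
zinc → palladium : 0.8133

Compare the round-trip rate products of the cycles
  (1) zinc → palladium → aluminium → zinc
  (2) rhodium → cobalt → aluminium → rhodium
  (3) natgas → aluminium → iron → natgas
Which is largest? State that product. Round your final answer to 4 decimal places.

0.9495

(1) 0.8133 × 2.904 × 0.3259 = 0.76972
(2) 3.205 × 1.077 × 0.2554 = 0.88159
(3) 1.41 × 0.2833 × 2.377 = 0.94950
Highest is cycle (3) at 0.9495 (≤1, no arbitrage).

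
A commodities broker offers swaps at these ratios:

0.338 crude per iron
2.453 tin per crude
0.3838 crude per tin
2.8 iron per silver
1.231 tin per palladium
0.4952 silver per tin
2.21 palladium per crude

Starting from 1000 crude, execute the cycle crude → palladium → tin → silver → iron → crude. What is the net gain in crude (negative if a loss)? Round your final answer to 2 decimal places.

1000 crude × 2.21 = 2210 palladium
2210 palladium × 1.231 = 2720.51 tin
2720.51 tin × 0.4952 = 1347.196552 silver
1347.196552 silver × 2.8 = 3772.1503456 iron
3772.1503456 iron × 0.338 = 1274.9868168128 crude
Net change: 1274.9868168128 − 1000 = 274.9868168128 crude

274.99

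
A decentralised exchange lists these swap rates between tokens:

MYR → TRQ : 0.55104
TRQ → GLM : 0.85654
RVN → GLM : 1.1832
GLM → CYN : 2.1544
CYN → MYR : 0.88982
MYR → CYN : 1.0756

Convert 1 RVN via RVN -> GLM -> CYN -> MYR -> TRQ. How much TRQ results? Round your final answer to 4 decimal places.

1 RVN × 1.1832 = 1.1832 GLM
1.1832 GLM × 2.1544 = 2.54908608 CYN
2.54908608 CYN × 0.88982 = 2.2682277757056 MYR
2.2682277757056 MYR × 0.55104 = 1.249884233524813824 TRQ

1.2499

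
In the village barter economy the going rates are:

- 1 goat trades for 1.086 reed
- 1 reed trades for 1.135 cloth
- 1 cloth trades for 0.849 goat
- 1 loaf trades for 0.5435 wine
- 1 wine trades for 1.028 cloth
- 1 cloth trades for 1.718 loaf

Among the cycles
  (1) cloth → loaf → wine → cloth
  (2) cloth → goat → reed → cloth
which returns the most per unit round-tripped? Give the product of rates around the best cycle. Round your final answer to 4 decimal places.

(1) 1.718 × 0.5435 × 1.028 = 0.95988
(2) 0.849 × 1.086 × 1.135 = 1.04649
Highest is cycle (2) at 1.0465 (>1, arbitrage).

1.0465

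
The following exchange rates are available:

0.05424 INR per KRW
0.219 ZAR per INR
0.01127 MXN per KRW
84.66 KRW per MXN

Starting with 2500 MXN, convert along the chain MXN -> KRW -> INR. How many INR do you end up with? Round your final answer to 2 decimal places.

11479.90

2500 MXN × 84.66 = 211650 KRW
211650 KRW × 0.05424 = 11479.896 INR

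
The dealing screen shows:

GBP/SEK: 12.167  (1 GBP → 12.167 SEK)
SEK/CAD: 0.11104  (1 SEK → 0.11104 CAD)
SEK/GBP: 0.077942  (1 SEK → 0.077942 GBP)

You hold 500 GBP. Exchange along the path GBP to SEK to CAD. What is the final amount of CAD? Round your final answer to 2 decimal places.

675.51

500 GBP × 12.167 = 6083.5 SEK
6083.5 SEK × 0.11104 = 675.51184 CAD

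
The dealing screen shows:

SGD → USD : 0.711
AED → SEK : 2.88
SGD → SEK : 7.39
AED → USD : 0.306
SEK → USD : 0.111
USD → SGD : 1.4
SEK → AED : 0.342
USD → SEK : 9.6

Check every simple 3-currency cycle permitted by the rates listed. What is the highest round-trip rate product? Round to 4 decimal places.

1.1484

SEK→USD→SGD→SEK: 0.111 × 1.4 × 7.39 = 1.14841
AED→USD→SEK→AED: 0.306 × 9.6 × 0.342 = 1.00466
Maximum is SEK→USD→SGD→SEK at 1.1484; arbitrage exists.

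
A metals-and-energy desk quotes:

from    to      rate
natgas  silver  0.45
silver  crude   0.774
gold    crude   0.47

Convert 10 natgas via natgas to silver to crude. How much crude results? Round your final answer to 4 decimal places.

3.4830

10 natgas × 0.45 = 4.5 silver
4.5 silver × 0.774 = 3.483 crude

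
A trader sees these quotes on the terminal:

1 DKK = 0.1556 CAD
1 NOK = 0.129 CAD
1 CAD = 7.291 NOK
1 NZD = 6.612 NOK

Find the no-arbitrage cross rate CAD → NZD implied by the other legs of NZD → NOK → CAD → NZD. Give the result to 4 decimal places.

1.1724

Known legs of the cycle: 6.612 × 0.129 = 0.852948
For no arbitrage the full-cycle product must be 1, so the missing rate is 1 / 0.852948 ≈ 1.172404.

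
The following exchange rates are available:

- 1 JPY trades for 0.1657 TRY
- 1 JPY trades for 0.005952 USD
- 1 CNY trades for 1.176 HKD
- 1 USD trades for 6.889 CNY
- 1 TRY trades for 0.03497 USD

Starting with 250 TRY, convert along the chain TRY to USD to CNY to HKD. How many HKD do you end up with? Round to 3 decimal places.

250 TRY × 0.03497 = 8.7425 USD
8.7425 USD × 6.889 = 60.2270825 CNY
60.2270825 CNY × 1.176 = 70.82704902 HKD

70.827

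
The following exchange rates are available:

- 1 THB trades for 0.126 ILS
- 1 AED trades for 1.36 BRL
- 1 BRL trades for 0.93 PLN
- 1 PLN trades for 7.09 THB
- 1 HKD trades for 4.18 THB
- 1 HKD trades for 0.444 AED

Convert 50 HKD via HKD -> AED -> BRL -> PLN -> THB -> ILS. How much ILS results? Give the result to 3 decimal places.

25.084

50 HKD × 0.444 = 22.2 AED
22.2 AED × 1.36 = 30.192 BRL
30.192 BRL × 0.93 = 28.07856 PLN
28.07856 PLN × 7.09 = 199.0769904 THB
199.0769904 THB × 0.126 = 25.0837007904 ILS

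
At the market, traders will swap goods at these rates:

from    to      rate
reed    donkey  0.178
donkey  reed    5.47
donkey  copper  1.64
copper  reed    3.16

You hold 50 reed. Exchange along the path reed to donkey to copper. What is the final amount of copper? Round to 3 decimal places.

14.596

50 reed × 0.178 = 8.9 donkey
8.9 donkey × 1.64 = 14.596 copper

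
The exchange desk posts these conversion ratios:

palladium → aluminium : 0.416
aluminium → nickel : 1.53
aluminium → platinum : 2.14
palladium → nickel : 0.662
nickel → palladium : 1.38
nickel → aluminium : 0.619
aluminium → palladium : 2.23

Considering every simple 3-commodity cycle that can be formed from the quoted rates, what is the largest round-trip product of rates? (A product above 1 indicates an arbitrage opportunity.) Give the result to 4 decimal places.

0.9138

palladium→nickel→aluminium→palladium: 0.662 × 0.619 × 2.23 = 0.91380
palladium→aluminium→nickel→palladium: 0.416 × 1.53 × 1.38 = 0.87834
Maximum is palladium→nickel→aluminium→palladium at 0.9138; no arbitrage — every cycle loses value.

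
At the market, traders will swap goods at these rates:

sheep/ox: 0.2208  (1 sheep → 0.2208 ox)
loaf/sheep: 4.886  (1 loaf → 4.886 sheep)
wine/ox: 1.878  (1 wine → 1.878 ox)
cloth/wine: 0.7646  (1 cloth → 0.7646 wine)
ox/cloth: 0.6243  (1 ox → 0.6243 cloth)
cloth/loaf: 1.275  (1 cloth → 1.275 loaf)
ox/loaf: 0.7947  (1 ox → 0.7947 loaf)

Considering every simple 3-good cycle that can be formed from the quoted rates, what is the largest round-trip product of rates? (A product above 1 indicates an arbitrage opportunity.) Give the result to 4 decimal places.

wine→ox→cloth→wine: 1.878 × 0.6243 × 0.7646 = 0.89644
loaf→sheep→ox→loaf: 4.886 × 0.2208 × 0.7947 = 0.85735
Maximum is wine→ox→cloth→wine at 0.8964; no arbitrage — every cycle loses value.

0.8964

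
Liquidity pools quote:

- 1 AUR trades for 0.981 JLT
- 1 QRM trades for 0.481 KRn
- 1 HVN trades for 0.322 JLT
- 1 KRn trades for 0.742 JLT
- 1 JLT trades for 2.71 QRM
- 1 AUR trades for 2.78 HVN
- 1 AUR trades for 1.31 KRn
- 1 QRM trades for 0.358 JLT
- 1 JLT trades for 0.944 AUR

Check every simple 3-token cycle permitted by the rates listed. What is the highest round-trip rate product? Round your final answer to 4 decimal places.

QRM→KRn→JLT→QRM: 0.481 × 0.742 × 2.71 = 0.96720
AUR→KRn→JLT→AUR: 1.31 × 0.742 × 0.944 = 0.91759
AUR→HVN→JLT→AUR: 2.78 × 0.322 × 0.944 = 0.84503
Maximum is QRM→KRn→JLT→QRM at 0.9672; no arbitrage — every cycle loses value.

0.9672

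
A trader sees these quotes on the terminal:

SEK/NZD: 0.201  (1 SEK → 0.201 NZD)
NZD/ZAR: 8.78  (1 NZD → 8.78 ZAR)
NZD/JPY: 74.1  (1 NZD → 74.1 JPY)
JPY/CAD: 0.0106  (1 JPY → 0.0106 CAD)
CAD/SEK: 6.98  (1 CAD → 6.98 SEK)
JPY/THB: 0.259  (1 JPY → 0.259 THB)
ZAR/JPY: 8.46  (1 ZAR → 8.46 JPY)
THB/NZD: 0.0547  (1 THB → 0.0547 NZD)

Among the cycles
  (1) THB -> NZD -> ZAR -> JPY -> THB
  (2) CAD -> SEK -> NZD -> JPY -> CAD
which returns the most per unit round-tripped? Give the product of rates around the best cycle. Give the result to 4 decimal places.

(1) 0.0547 × 8.78 × 8.46 × 0.259 = 1.05233
(2) 6.98 × 0.201 × 74.1 × 0.0106 = 1.10198
Highest is cycle (2) at 1.1020 (>1, arbitrage).

1.1020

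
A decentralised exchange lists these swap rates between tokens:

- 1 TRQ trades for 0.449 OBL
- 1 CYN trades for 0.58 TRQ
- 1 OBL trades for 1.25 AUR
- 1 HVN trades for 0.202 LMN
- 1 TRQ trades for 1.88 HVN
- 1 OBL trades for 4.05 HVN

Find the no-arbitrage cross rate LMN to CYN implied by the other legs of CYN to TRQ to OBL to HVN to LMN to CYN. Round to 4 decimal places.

Known legs of the cycle: 0.58 × 0.449 × 4.05 × 0.202 = 0.213049602
For no arbitrage the full-cycle product must be 1, so the missing rate is 1 / 0.213049602 ≈ 4.693743.

4.6937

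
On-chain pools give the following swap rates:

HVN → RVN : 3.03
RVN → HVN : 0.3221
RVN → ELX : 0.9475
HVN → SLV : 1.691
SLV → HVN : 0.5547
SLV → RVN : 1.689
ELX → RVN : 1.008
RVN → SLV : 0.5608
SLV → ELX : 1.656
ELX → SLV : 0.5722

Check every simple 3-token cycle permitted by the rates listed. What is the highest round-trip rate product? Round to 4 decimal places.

SLV→HVN→RVN→SLV: 0.5547 × 3.03 × 0.5608 = 0.94256
SLV→ELX→RVN→SLV: 1.656 × 1.008 × 0.5608 = 0.93611
SLV→RVN→HVN→SLV: 1.689 × 0.3221 × 1.691 = 0.91995
SLV→RVN→ELX→SLV: 1.689 × 0.9475 × 0.5722 = 0.91571
Maximum is SLV→HVN→RVN→SLV at 0.9426; no arbitrage — every cycle loses value.

0.9426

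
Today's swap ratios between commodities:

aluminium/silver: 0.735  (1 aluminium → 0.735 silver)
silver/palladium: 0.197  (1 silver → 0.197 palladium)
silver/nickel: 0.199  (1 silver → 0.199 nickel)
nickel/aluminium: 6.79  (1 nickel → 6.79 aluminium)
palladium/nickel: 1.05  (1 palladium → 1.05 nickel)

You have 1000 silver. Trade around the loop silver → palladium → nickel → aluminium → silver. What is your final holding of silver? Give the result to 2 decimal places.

1000 silver × 0.197 = 197 palladium
197 palladium × 1.05 = 206.85 nickel
206.85 nickel × 6.79 = 1404.5115 aluminium
1404.5115 aluminium × 0.735 = 1032.3159525 silver

1032.32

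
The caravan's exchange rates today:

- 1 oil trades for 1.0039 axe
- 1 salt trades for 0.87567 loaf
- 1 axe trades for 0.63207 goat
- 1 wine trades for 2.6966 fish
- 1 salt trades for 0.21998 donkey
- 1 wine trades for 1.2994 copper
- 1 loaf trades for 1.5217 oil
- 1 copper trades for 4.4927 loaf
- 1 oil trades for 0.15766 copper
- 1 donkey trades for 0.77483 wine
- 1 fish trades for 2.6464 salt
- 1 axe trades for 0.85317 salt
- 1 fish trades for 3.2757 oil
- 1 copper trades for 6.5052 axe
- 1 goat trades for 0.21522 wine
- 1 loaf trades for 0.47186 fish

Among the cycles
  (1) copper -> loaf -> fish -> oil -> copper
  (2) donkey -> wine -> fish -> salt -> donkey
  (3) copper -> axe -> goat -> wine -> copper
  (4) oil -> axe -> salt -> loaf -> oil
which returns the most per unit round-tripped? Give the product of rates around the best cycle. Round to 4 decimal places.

(1) 4.4927 × 0.47186 × 3.2757 × 0.15766 = 1.09483
(2) 0.77483 × 2.6966 × 2.6464 × 0.21998 = 1.21636
(3) 6.5052 × 0.63207 × 0.21522 × 1.2994 = 1.14988
(4) 1.0039 × 0.85317 × 0.87567 × 1.5217 = 1.14129
Highest is cycle (2) at 1.2164 (>1, arbitrage).

1.2164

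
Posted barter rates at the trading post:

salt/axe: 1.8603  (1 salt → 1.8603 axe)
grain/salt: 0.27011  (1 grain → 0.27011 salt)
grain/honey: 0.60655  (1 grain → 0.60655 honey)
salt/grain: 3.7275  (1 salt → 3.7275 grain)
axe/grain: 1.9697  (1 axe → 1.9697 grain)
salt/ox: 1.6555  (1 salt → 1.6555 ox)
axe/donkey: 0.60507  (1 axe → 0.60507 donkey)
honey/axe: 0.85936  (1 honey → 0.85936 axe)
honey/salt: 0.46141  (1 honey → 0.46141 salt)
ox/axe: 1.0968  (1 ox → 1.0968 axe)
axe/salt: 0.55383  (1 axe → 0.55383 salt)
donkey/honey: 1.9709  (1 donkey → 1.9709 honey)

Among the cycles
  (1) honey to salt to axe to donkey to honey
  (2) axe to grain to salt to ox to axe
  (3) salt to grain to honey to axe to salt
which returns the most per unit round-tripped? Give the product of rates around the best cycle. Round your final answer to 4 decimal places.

(1) 0.46141 × 1.8603 × 0.60507 × 1.9709 = 1.02362
(2) 1.9697 × 0.27011 × 1.6555 × 1.0968 = 0.96605
(3) 3.7275 × 0.60655 × 0.85936 × 0.55383 = 1.07606
Highest is cycle (3) at 1.0761 (>1, arbitrage).

1.0761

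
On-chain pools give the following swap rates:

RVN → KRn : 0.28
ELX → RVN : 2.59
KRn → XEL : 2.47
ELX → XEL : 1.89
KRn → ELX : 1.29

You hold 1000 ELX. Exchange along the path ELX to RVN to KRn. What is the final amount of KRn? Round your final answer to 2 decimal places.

1000 ELX × 2.59 = 2590 RVN
2590 RVN × 0.28 = 725.2 KRn

725.20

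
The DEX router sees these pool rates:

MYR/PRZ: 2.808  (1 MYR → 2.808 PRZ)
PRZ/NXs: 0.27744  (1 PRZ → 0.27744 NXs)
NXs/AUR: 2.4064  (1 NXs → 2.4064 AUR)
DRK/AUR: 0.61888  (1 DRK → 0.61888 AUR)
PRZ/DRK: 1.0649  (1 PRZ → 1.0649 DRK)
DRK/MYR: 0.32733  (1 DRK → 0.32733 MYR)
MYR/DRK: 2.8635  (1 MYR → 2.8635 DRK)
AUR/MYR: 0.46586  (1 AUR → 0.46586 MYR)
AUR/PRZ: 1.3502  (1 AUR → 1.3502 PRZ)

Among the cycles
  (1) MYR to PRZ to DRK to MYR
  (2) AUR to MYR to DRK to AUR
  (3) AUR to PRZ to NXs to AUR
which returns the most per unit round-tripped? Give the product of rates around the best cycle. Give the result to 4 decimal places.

(1) 2.808 × 1.0649 × 0.32733 = 0.97879
(2) 0.46586 × 2.8635 × 0.61888 = 0.82558
(3) 1.3502 × 0.27744 × 2.4064 = 0.90144
Highest is cycle (1) at 0.9788 (≤1, no arbitrage).

0.9788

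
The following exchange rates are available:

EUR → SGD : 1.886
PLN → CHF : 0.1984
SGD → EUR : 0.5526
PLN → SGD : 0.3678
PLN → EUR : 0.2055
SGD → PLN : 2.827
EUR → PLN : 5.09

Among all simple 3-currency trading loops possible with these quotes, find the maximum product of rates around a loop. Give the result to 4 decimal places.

1.0957

SGD→PLN→EUR→SGD: 2.827 × 0.2055 × 1.886 = 1.09567
SGD→EUR→PLN→SGD: 0.5526 × 5.09 × 0.3678 = 1.03452
Maximum is SGD→PLN→EUR→SGD at 1.0957; arbitrage exists.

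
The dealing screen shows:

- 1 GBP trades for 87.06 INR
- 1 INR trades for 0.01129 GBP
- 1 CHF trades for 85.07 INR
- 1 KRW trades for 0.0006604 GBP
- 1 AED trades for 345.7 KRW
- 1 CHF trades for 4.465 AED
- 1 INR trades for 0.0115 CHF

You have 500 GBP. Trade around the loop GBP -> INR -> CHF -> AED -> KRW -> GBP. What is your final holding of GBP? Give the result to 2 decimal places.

510.29

500 GBP × 87.06 = 43530 INR
43530 INR × 0.0115 = 500.595 CHF
500.595 CHF × 4.465 = 2235.156675 AED
2235.156675 AED × 345.7 = 772693.6625475 KRW
772693.6625475 KRW × 0.0006604 = 510.286894746369 GBP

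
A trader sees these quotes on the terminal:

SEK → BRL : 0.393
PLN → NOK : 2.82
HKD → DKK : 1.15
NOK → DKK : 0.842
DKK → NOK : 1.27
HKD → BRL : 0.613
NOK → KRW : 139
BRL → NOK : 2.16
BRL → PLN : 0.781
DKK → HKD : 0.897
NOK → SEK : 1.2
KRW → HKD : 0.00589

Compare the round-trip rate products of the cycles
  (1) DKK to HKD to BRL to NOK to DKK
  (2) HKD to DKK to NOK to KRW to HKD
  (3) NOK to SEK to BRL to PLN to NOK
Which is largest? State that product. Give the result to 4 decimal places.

(1) 0.897 × 0.613 × 2.16 × 0.842 = 1.00004
(2) 1.15 × 1.27 × 139 × 0.00589 = 1.19573
(3) 1.2 × 0.393 × 0.781 × 2.82 = 1.03866
Highest is cycle (2) at 1.1957 (>1, arbitrage).

1.1957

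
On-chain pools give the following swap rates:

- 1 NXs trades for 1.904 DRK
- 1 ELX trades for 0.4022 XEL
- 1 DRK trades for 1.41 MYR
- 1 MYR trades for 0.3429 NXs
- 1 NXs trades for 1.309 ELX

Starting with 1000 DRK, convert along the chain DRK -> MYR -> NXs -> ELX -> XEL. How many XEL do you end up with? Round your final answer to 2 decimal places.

1000 DRK × 1.41 = 1410 MYR
1410 MYR × 0.3429 = 483.489 NXs
483.489 NXs × 1.309 = 632.887101 ELX
632.887101 ELX × 0.4022 = 254.5471920222 XEL

254.55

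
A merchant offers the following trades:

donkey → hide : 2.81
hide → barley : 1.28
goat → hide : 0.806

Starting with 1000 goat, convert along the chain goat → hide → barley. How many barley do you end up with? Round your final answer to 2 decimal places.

1031.68

1000 goat × 0.806 = 806 hide
806 hide × 1.28 = 1031.68 barley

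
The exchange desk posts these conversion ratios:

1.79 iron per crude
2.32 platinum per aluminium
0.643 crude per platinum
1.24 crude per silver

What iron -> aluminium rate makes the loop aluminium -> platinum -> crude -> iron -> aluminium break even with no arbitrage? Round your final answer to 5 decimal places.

0.37450

Known legs of the cycle: 2.32 × 0.643 × 1.79 = 2.6702504
For no arbitrage the full-cycle product must be 1, so the missing rate is 1 / 2.6702504 ≈ 0.3744967.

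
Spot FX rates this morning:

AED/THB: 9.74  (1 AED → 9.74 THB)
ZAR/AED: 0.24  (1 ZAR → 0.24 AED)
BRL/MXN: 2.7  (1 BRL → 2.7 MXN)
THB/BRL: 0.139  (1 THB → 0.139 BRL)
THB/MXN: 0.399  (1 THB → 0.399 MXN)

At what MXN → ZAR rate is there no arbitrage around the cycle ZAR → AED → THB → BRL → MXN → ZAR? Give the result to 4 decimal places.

Known legs of the cycle: 0.24 × 9.74 × 0.139 × 2.7 = 0.87730128
For no arbitrage the full-cycle product must be 1, so the missing rate is 1 / 0.87730128 ≈ 1.139859.

1.1399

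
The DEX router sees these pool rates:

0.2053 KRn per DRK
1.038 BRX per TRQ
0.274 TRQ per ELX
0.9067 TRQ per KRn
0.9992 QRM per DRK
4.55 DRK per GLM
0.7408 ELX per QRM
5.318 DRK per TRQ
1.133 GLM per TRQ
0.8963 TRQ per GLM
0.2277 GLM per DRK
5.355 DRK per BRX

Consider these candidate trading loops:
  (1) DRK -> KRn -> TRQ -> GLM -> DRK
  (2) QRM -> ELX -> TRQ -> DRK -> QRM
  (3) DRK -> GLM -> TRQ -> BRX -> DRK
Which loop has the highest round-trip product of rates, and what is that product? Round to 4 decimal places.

1.1344

(1) 0.2053 × 0.9067 × 1.133 × 4.55 = 0.95961
(2) 0.7408 × 0.274 × 5.318 × 0.9992 = 1.07858
(3) 0.2277 × 0.8963 × 1.038 × 5.355 = 1.13442
Highest is cycle (3) at 1.1344 (>1, arbitrage).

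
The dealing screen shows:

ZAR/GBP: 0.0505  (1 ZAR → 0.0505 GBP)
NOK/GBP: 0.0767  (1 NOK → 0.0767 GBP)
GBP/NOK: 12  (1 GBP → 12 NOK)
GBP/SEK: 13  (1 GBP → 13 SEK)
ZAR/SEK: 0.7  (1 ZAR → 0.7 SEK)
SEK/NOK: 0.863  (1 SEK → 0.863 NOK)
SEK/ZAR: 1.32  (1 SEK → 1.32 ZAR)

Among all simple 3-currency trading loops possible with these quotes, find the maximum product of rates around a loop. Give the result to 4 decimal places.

SEK→ZAR→GBP→SEK: 1.32 × 0.0505 × 13 = 0.86658
SEK→NOK→GBP→SEK: 0.863 × 0.0767 × 13 = 0.86050
Maximum is SEK→ZAR→GBP→SEK at 0.8666; no arbitrage — every cycle loses value.

0.8666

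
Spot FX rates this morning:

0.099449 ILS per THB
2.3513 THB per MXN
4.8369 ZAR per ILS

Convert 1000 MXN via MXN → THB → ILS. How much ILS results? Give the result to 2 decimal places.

1000 MXN × 2.3513 = 2351.3 THB
2351.3 THB × 0.099449 = 233.8344337 ILS

233.83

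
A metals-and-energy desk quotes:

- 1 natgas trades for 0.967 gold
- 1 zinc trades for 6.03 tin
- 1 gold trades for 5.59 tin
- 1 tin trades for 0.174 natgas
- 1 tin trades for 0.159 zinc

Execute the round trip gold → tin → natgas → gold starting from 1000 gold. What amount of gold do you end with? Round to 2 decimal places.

940.56

1000 gold × 5.59 = 5590 tin
5590 tin × 0.174 = 972.66 natgas
972.66 natgas × 0.967 = 940.56222 gold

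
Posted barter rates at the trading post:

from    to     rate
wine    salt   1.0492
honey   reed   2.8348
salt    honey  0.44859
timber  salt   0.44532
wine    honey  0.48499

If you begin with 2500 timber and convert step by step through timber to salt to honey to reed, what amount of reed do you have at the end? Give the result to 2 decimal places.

2500 timber × 0.44532 = 1113.3 salt
1113.3 salt × 0.44859 = 499.415247 honey
499.415247 honey × 2.8348 = 1415.7423421956 reed

1415.74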